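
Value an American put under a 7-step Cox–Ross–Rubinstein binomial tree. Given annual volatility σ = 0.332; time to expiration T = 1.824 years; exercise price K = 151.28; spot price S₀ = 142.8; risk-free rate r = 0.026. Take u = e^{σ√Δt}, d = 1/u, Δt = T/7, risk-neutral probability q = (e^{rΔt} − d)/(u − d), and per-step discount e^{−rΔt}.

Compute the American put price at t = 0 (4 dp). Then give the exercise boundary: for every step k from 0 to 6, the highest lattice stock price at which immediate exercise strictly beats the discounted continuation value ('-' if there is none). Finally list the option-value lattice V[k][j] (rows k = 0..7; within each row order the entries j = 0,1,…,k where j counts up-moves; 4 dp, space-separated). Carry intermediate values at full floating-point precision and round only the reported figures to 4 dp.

Δt=0.26057  u=1.18468  d=0.84411  q=0.47769  discount=0.99325
step 7 (expiry): payoffs max(K−S,0) = 107.6768 90.0842 65.3936 30.7412 0.0000 0.0000 0.0000 0.0000
step 6: (k=6,j=0): S=51.6559, (K−S)⁺=99.6241, hold=98.6026 ⇒ V=99.6241 exercise | (k=6,j=1): S=72.4975, (K−S)⁺=78.7825, hold=77.7611 ⇒ V=78.7825 exercise | (k=6,j=2): S=101.7479, (K−S)⁺=49.5321, hold=48.5107 ⇒ V=49.5321 exercise | (k=6,j=3): S=142.8000, (K−S)⁺=8.4800, hold=15.9479 ⇒ V=15.9479 continue | (k=6,j=4): S=200.4153, (K−S)⁺=0.0000, hold=0.0000 ⇒ V=0.0000 continue | (k=6,j=5): S=281.2766, (K−S)⁺=0.0000, hold=0.0000 ⇒ V=0.0000 continue | (k=6,j=6): S=394.7629, (K−S)⁺=0.0000, hold=0.0000 ⇒ V=0.0000 continue  boundary S*=101.7479
step 5: (k=5,j=0): S=61.1958, (K−S)⁺=90.0842, hold=89.0628 ⇒ V=90.0842 exercise | (k=5,j=1): S=85.8864, (K−S)⁺=65.3936, hold=64.3722 ⇒ V=65.3936 exercise | (k=5,j=2): S=120.5388, (K−S)⁺=30.7412, hold=33.2631 ⇒ V=33.2631 continue | (k=5,j=3): S=169.1724, (K−S)⁺=0.0000, hold=8.2735 ⇒ V=8.2735 continue | (k=5,j=4): S=237.4282, (K−S)⁺=0.0000, hold=0.0000 ⇒ V=0.0000 continue | (k=5,j=5): S=333.2230, (K−S)⁺=0.0000, hold=0.0000 ⇒ V=0.0000 continue  boundary S*=85.8864
step 4: (k=4,j=0): S=72.4975, (K−S)⁺=78.7825, hold=77.7611 ⇒ V=78.7825 exercise | (k=4,j=1): S=101.7479, (K−S)⁺=49.5321, hold=49.7072 ⇒ V=49.7072 continue | (k=4,j=2): S=142.8000, (K−S)⁺=8.4800, hold=21.1817 ⇒ V=21.1817 continue | (k=4,j=3): S=200.4153, (K−S)⁺=0.0000, hold=4.2921 ⇒ V=4.2921 continue | (k=4,j=4): S=281.2766, (K−S)⁺=0.0000, hold=0.0000 ⇒ V=0.0000 continue  boundary S*=72.4975
step 3: (k=3,j=0): S=85.8864, (K−S)⁺=65.3936, hold=64.4553 ⇒ V=65.3936 exercise | (k=3,j=1): S=120.5388, (K−S)⁺=30.7412, hold=35.8372 ⇒ V=35.8372 continue | (k=3,j=2): S=169.1724, (K−S)⁺=0.0000, hold=13.0251 ⇒ V=13.0251 continue | (k=3,j=3): S=237.4282, (K−S)⁺=0.0000, hold=2.2267 ⇒ V=2.2267 continue  boundary S*=85.8864
step 2: (k=2,j=0): S=101.7479, (K−S)⁺=49.5321, hold=50.9285 ⇒ V=50.9285 continue | (k=2,j=1): S=142.8000, (K−S)⁺=8.4800, hold=24.7716 ⇒ V=24.7716 continue | (k=2,j=2): S=200.4153, (K−S)⁺=0.0000, hold=7.8137 ⇒ V=7.8137 continue  boundary S*=-
step 1: (k=1,j=0): S=120.5388, (K−S)⁺=30.7412, hold=38.1741 ⇒ V=38.1741 continue | (k=1,j=1): S=169.1724, (K−S)⁺=0.0000, hold=16.5584 ⇒ V=16.5584 continue  boundary S*=-
step 0: (k=0,j=0): S=142.8000, (K−S)⁺=8.4800, hold=27.6604 ⇒ V=27.6604 continue  boundary S*=-

price = 27.6604
boundary = - - - 85.8864 72.4975 85.8864 101.7479
tree:
27.6604
38.1741 16.5584
50.9285 24.7716 7.8137
65.3936 35.8372 13.0251 2.2267
78.7825 49.7072 21.1817 4.2921 0.0000
90.0842 65.3936 33.2631 8.2735 0.0000 0.0000
99.6241 78.7825 49.5321 15.9479 0.0000 0.0000 0.0000
107.6768 90.0842 65.3936 30.7412 0.0000 0.0000 0.0000 0.0000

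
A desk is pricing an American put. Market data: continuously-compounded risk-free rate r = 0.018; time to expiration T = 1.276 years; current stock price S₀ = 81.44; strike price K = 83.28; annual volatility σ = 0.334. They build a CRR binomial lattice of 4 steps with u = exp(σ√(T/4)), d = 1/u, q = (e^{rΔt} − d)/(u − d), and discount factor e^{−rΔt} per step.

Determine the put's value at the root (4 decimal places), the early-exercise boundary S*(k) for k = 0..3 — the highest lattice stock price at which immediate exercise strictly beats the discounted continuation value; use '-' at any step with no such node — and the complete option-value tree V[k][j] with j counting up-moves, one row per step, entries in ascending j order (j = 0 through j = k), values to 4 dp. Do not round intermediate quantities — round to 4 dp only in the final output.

params: Δt=0.31900 u=1.20761 d=0.82808 q=0.46815 e^(-rΔt)=0.99427
t_4 payoffs: 44.9860 27.4350 1.8400 0.0000 0.0000
t_3: node(3,0) S=46.2442 payoff=37.0358 vs cont=36.5590 → 37.0358 [stop]  node(3,1) S=67.4390 payoff=15.8410 vs cont=15.3642 → 15.8410 [stop]  node(3,2) S=98.3478 payoff=0.0000 vs cont=0.9730 → 0.9730 [wait]  node(3,3) S=143.4228 payoff=0.0000 vs cont=0.0000 → 0.0000 [wait]  ⇒ S*(3)=67.4390
t_2: node(2,0) S=55.8450 payoff=27.4350 vs cont=26.9582 → 27.4350 [stop]  node(2,1) S=81.4400 payoff=1.8400 vs cont=8.8297 → 8.8297 [wait]  node(2,2) S=118.7658 payoff=0.0000 vs cont=0.5145 → 0.5145 [wait]  ⇒ S*(2)=55.8450
t_1: node(1,0) S=67.4390 payoff=15.8410 vs cont=18.6177 → 18.6177 [wait]  node(1,1) S=98.3478 payoff=0.0000 vs cont=4.9087 → 4.9087 [wait]  ⇒ S*(1)=-
t_0: node(0,0) S=81.4400 payoff=1.8400 vs cont=12.1300 → 12.1300 [wait]  ⇒ S*(0)=-

price = 12.1300
boundary = - - 55.8450 67.4390
tree:
12.1300
18.6177 4.9087
27.4350 8.8297 0.5145
37.0358 15.8410 0.9730 0.0000
44.9860 27.4350 1.8400 0.0000 0.0000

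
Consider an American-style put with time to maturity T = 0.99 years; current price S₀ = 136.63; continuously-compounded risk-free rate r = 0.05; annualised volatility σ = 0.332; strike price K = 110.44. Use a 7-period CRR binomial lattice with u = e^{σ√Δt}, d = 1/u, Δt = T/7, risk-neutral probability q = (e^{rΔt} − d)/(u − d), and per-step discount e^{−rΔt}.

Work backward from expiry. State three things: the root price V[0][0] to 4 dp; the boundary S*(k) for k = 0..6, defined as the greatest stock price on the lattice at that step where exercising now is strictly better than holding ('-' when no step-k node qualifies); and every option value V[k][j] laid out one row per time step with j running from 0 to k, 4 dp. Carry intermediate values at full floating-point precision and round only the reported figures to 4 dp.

price = 5.1427
boundary = - - - - 82.9183 73.1857 82.9183
tree:
5.1427
8.2067 2.1172
12.7446 3.7344 0.5118
19.1323 6.4660 1.0250 0.0000
27.5217 10.9206 2.0530 0.0000 0.0000
37.2543 17.8069 4.1119 0.0000 0.0000 0.0000
45.8445 27.5217 8.2356 0.0000 0.0000 0.0000 0.0000
53.4264 37.2543 16.4949 0.0000 0.0000 0.0000 0.0000 0.0000

Δt=0.14143, u=1.13298, d=0.88262, q=0.49717, disc=e^(-rΔt)=0.99295
k=7 terminal: V=max(K-S,0) → 53.4264 37.2543 16.4949 0.0000 0.0000 0.0000 0.0000 0.0000
k=6: j=0 S=64.5955 intr=45.8445 cont=45.0663 V=45.8445[EX]; j=1 S=82.9183 intr=27.5217 cont=26.7435 V=27.5217[EX]; j=2 S=106.4384 intr=4.0016 cont=8.2356 V=8.2356[hold]; j=3 S=136.6300 intr=0.0000 cont=0.0000 V=0.0000[hold]; j=4 S=175.3856 intr=0.0000 cont=0.0000 V=0.0000[hold]; j=5 S=225.1344 intr=0.0000 cont=0.0000 V=0.0000[hold]; j=6 S=288.9945 intr=0.0000 cont=0.0000 V=0.0000[hold]  S*(6)=82.9183
k=5: j=0 S=73.1857 intr=37.2543 cont=36.4761 V=37.2543[EX]; j=1 S=93.9451 intr=16.4949 cont=17.8069 V=17.8069[hold]; j=2 S=120.5930 intr=0.0000 cont=4.1119 V=4.1119[hold]; j=3 S=154.7997 intr=0.0000 cont=0.0000 V=0.0000[hold]; j=4 S=198.7091 intr=0.0000 cont=0.0000 V=0.0000[hold]; j=5 S=255.0737 intr=0.0000 cont=0.0000 V=0.0000[hold]  S*(5)=73.1857
k=4: j=0 S=82.9183 intr=27.5217 cont=27.3912 V=27.5217[EX]; j=1 S=106.4384 intr=4.0016 cont=10.9206 V=10.9206[hold]; j=2 S=136.6300 intr=0.0000 cont=2.0530 V=2.0530[hold]; j=3 S=175.3856 intr=0.0000 cont=0.0000 V=0.0000[hold]; j=4 S=225.1344 intr=0.0000 cont=0.0000 V=0.0000[hold]  S*(4)=82.9183
k=3: j=0 S=93.9451 intr=16.4949 cont=19.1323 V=19.1323[hold]; j=1 S=120.5930 intr=0.0000 cont=6.4660 V=6.4660[hold]; j=2 S=154.7997 intr=0.0000 cont=1.0250 V=1.0250[hold]; j=3 S=198.7091 intr=0.0000 cont=0.0000 V=0.0000[hold]  S*(3)=-
k=2: j=0 S=106.4384 intr=4.0016 cont=12.7446 V=12.7446[hold]; j=1 S=136.6300 intr=0.0000 cont=3.7344 V=3.7344[hold]; j=2 S=175.3856 intr=0.0000 cont=0.5118 V=0.5118[hold]  S*(2)=-
k=1: j=0 S=120.5930 intr=0.0000 cont=8.2067 V=8.2067[hold]; j=1 S=154.7997 intr=0.0000 cont=2.1172 V=2.1172[hold]  S*(1)=-
k=0: j=0 S=136.6300 intr=0.0000 cont=5.1427 V=5.1427[hold]  S*(0)=-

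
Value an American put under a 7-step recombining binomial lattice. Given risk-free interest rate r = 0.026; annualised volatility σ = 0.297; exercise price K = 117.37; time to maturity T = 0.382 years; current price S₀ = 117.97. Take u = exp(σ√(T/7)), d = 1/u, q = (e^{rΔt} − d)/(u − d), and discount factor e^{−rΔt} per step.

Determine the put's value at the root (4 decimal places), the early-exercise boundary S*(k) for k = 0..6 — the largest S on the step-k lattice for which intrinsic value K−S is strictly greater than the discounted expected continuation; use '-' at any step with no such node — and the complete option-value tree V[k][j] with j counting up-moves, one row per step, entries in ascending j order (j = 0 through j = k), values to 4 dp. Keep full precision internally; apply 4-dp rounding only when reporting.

Δt=0.05457  u=1.07184  d=0.93297  q=0.49289  discount=0.99858
step 7 (expiry): payoffs max(K−S,0) = 44.7845 33.9802 21.5676 7.3074 0.0000 0.0000 0.0000 0.0000
step 6: (k=6,j=0): S=77.8003, (K−S)⁺=39.5697, hold=39.4033 ⇒ V=39.5697 exercise | (k=6,j=1): S=89.3809, (K−S)⁺=27.9891, hold=27.8227 ⇒ V=27.9891 exercise | (k=6,j=2): S=102.6853, (K−S)⁺=14.6847, hold=14.5183 ⇒ V=14.6847 exercise | (k=6,j=3): S=117.9700, (K−S)⁺=0.0000, hold=3.7004 ⇒ V=3.7004 continue | (k=6,j=4): S=135.5298, (K−S)⁺=0.0000, hold=0.0000 ⇒ V=0.0000 continue | (k=6,j=5): S=155.7035, (K−S)⁺=0.0000, hold=0.0000 ⇒ V=0.0000 continue | (k=6,j=6): S=178.8800, (K−S)⁺=0.0000, hold=0.0000 ⇒ V=0.0000 continue  boundary S*=102.6853
step 5: (k=5,j=0): S=83.3898, (K−S)⁺=33.9802, hold=33.8137 ⇒ V=33.9802 exercise | (k=5,j=1): S=95.8024, (K−S)⁺=21.5676, hold=21.4012 ⇒ V=21.5676 exercise | (k=5,j=2): S=110.0626, (K−S)⁺=7.3074, hold=9.2576 ⇒ V=9.2576 continue | (k=5,j=3): S=126.4455, (K−S)⁺=0.0000, hold=1.8739 ⇒ V=1.8739 continue | (k=5,j=4): S=145.2669, (K−S)⁺=0.0000, hold=0.0000 ⇒ V=0.0000 continue | (k=5,j=5): S=166.8899, (K−S)⁺=0.0000, hold=0.0000 ⇒ V=0.0000 continue  boundary S*=95.8024
step 4: (k=4,j=0): S=89.3809, (K−S)⁺=27.9891, hold=27.8227 ⇒ V=27.9891 exercise | (k=4,j=1): S=102.6853, (K−S)⁺=14.6847, hold=15.4782 ⇒ V=15.4782 continue | (k=4,j=2): S=117.9700, (K−S)⁺=0.0000, hold=5.6103 ⇒ V=5.6103 continue | (k=4,j=3): S=135.5298, (K−S)⁺=0.0000, hold=0.9489 ⇒ V=0.9489 continue | (k=4,j=4): S=155.7035, (K−S)⁺=0.0000, hold=0.0000 ⇒ V=0.0000 continue  boundary S*=89.3809
step 3: (k=3,j=0): S=95.8024, (K−S)⁺=21.5676, hold=21.7917 ⇒ V=21.7917 continue | (k=3,j=1): S=110.0626, (K−S)⁺=7.3074, hold=10.5994 ⇒ V=10.5994 continue | (k=3,j=2): S=126.4455, (K−S)⁺=0.0000, hold=3.3081 ⇒ V=3.3081 continue | (k=3,j=3): S=145.2669, (K−S)⁺=0.0000, hold=0.4805 ⇒ V=0.4805 continue  boundary S*=-
step 2: (k=2,j=0): S=102.6853, (K−S)⁺=14.6847, hold=16.2521 ⇒ V=16.2521 continue | (k=2,j=1): S=117.9700, (K−S)⁺=0.0000, hold=6.9957 ⇒ V=6.9957 continue | (k=2,j=2): S=135.5298, (K−S)⁺=0.0000, hold=1.9117 ⇒ V=1.9117 continue  boundary S*=-
step 1: (k=1,j=0): S=110.0626, (K−S)⁺=7.3074, hold=11.6731 ⇒ V=11.6731 continue | (k=1,j=1): S=126.4455, (K−S)⁺=0.0000, hold=4.4835 ⇒ V=4.4835 continue  boundary S*=-
step 0: (k=0,j=0): S=117.9700, (K−S)⁺=0.0000, hold=8.1179 ⇒ V=8.1179 continue  boundary S*=-

price = 8.1179
boundary = - - - - 89.3809 95.8024 102.6853
tree:
8.1179
11.6731 4.4835
16.2521 6.9957 1.9117
21.7917 10.5994 3.3081 0.4805
27.9891 15.4782 5.6103 0.9489 0.0000
33.9802 21.5676 9.2576 1.8739 0.0000 0.0000
39.5697 27.9891 14.6847 3.7004 0.0000 0.0000 0.0000
44.7845 33.9802 21.5676 7.3074 0.0000 0.0000 0.0000 0.0000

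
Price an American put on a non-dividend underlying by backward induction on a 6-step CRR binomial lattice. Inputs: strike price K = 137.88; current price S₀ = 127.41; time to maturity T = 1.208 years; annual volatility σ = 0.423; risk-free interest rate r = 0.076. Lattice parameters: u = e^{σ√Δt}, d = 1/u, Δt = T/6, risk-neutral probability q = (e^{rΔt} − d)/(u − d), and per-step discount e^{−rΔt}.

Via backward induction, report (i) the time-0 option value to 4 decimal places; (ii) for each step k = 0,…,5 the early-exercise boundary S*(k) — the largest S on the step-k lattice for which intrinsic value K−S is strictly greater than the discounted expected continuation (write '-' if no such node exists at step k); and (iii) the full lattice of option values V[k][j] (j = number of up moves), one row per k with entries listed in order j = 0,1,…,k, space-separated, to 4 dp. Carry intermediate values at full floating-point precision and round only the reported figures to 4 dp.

price = 24.8774
boundary = - - 87.1655 72.0967 87.1655 105.3838
tree:
24.8774
36.1718 14.0435
50.7145 22.3513 5.9412
65.7833 34.4286 10.6334 1.3027
78.2471 50.7145 18.7613 2.6095 0.0000
88.5562 65.7833 32.4962 5.2270 0.0000 0.0000
97.0831 78.2471 50.7145 10.4700 0.0000 0.0000 0.0000

Δt=0.20133  u=1.20901  d=0.82712  q=0.49307  discount=0.98482
step 6 (expiry): payoffs max(K−S,0) = 97.0831 78.2471 50.7145 10.4700 0.0000 0.0000 0.0000
step 5: (k=5,j=0): S=49.3238, (K−S)⁺=88.5562, hold=86.4626 ⇒ V=88.5562 exercise | (k=5,j=1): S=72.0967, (K−S)⁺=65.7833, hold=63.6897 ⇒ V=65.7833 exercise | (k=5,j=2): S=105.3838, (K−S)⁺=32.4962, hold=30.4025 ⇒ V=32.4962 exercise | (k=5,j=3): S=154.0398, (K−S)⁺=0.0000, hold=5.2270 ⇒ V=5.2270 continue | (k=5,j=4): S=225.1604, (K−S)⁺=0.0000, hold=0.0000 ⇒ V=0.0000 continue | (k=5,j=5): S=329.1174, (K−S)⁺=0.0000, hold=0.0000 ⇒ V=0.0000 continue  boundary S*=105.3838
step 4: (k=4,j=0): S=59.6329, (K−S)⁺=78.2471, hold=76.1535 ⇒ V=78.2471 exercise | (k=4,j=1): S=87.1655, (K−S)⁺=50.7145, hold=48.6208 ⇒ V=50.7145 exercise | (k=4,j=2): S=127.4100, (K−S)⁺=10.4700, hold=18.7613 ⇒ V=18.7613 continue | (k=4,j=3): S=186.2355, (K−S)⁺=0.0000, hold=2.6095 ⇒ V=2.6095 continue | (k=4,j=4): S=272.2209, (K−S)⁺=0.0000, hold=0.0000 ⇒ V=0.0000 continue  boundary S*=87.1655
step 3: (k=3,j=0): S=72.0967, (K−S)⁺=65.7833, hold=63.6897 ⇒ V=65.7833 exercise | (k=3,j=1): S=105.3838, (K−S)⁺=32.4962, hold=34.4286 ⇒ V=34.4286 continue | (k=3,j=2): S=154.0398, (K−S)⁺=0.0000, hold=10.6334 ⇒ V=10.6334 continue | (k=3,j=3): S=225.1604, (K−S)⁺=0.0000, hold=1.3027 ⇒ V=1.3027 continue  boundary S*=72.0967
step 2: (k=2,j=0): S=87.1655, (K−S)⁺=50.7145, hold=49.5592 ⇒ V=50.7145 exercise | (k=2,j=1): S=127.4100, (K−S)⁺=10.4700, hold=22.3513 ⇒ V=22.3513 continue | (k=2,j=2): S=186.2355, (K−S)⁺=0.0000, hold=5.9412 ⇒ V=5.9412 continue  boundary S*=87.1655
step 1: (k=1,j=0): S=105.3838, (K−S)⁺=32.4962, hold=36.1718 ⇒ V=36.1718 continue | (k=1,j=1): S=154.0398, (K−S)⁺=0.0000, hold=14.0435 ⇒ V=14.0435 continue  boundary S*=-
step 0: (k=0,j=0): S=127.4100, (K−S)⁺=10.4700, hold=24.8774 ⇒ V=24.8774 continue  boundary S*=-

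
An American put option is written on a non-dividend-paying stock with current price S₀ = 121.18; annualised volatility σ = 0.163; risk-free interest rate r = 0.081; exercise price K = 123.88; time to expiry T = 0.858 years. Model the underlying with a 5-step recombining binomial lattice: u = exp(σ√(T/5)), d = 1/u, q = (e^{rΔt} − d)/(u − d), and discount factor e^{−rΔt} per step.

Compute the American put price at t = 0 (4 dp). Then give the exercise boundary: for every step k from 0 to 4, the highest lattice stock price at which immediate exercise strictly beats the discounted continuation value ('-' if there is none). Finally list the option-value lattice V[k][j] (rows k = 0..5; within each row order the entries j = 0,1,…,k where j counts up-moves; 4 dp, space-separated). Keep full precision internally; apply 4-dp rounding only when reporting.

params: Δt=0.17160 u=1.06985 d=0.93471 q=0.58669 e^(-rΔt)=0.98620
t_5 payoffs: 37.4213 24.9205 10.6122 0.0000 0.0000 0.0000
t_4: node(4,0) S=92.4981 payoff=31.3819 vs cont=29.6719 → 31.3819 [stop]  node(4,1) S=105.8722 payoff=18.0078 vs cont=16.2978 → 18.0078 [stop]  node(4,2) S=121.1800 payoff=2.7000 vs cont=4.3256 → 4.3256 [wait]  node(4,3) S=138.7011 payoff=0.0000 vs cont=0.0000 → 0.0000 [wait]  node(4,4) S=158.7556 payoff=0.0000 vs cont=0.0000 → 0.0000 [wait]  ⇒ S*(4)=105.8722
t_3: node(3,0) S=98.9595 payoff=24.9205 vs cont=23.2105 → 24.9205 [stop]  node(3,1) S=113.2678 payoff=10.6122 vs cont=9.8428 → 10.6122 [stop]  node(3,2) S=129.6449 payoff=0.0000 vs cont=1.7631 → 1.7631 [wait]  node(3,3) S=148.3899 payoff=0.0000 vs cont=0.0000 → 0.0000 [wait]  ⇒ S*(3)=113.2678
t_2: node(2,0) S=105.8722 payoff=18.0078 vs cont=16.2978 → 18.0078 [stop]  node(2,1) S=121.1800 payoff=2.7000 vs cont=5.3457 → 5.3457 [wait]  node(2,2) S=138.7011 payoff=0.0000 vs cont=0.7186 → 0.7186 [wait]  ⇒ S*(2)=105.8722
t_1: node(1,0) S=113.2678 payoff=10.6122 vs cont=10.4330 → 10.6122 [stop]  node(1,1) S=129.6449 payoff=0.0000 vs cont=2.5947 → 2.5947 [wait]  ⇒ S*(1)=113.2678
t_0: node(0,0) S=121.1800 payoff=2.7000 vs cont=5.8269 → 5.8269 [wait]  ⇒ S*(0)=-

price = 5.8269
boundary = - 113.2678 105.8722 113.2678 105.8722
tree:
5.8269
10.6122 2.5947
18.0078 5.3457 0.7186
24.9205 10.6122 1.7631 0.0000
31.3819 18.0078 4.3256 0.0000 0.0000
37.4213 24.9205 10.6122 0.0000 0.0000 0.0000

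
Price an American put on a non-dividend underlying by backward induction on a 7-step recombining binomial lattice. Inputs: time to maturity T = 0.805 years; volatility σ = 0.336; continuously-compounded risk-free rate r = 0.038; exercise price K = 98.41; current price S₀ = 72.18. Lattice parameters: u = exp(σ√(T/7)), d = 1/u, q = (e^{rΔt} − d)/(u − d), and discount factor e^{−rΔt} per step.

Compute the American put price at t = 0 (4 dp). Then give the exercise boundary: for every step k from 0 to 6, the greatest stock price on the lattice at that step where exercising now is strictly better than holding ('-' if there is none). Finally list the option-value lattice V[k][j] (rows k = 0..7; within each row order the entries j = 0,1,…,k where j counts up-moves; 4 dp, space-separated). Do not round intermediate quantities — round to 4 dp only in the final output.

Δt=0.11500, u=1.12069, d=0.89231, q=0.49072, disc=e^(-rΔt)=0.99564
k=7 terminal: V=max(K-S,0) → 65.8996 57.5788 47.1283 34.0032 17.5187 0.0000 0.0000 0.0000
k=6: j=0 S=36.4341 intr=61.9759 cont=61.5468 V=61.9759[EX]; j=1 S=45.7591 intr=52.6509 cont=52.2218 V=52.6509[EX]; j=2 S=57.4708 intr=40.9392 cont=40.5101 V=40.9392[EX]; j=3 S=72.1800 intr=26.2300 cont=25.8009 V=26.2300[EX]; j=4 S=90.6539 intr=7.7561 cont=8.8830 V=8.8830[hold]; j=5 S=113.8561 intr=0.0000 cont=0.0000 V=0.0000[hold]; j=6 S=142.9967 intr=0.0000 cont=0.0000 V=0.0000[hold]  S*(6)=72.1800
k=5: j=0 S=40.8312 intr=57.5788 cont=57.1497 V=57.5788[EX]; j=1 S=51.2817 intr=47.1283 cont=46.6992 V=47.1283[EX]; j=2 S=64.4068 intr=34.0032 cont=33.5740 V=34.0032[EX]; j=3 S=80.8913 intr=17.5187 cont=17.6402 V=17.6402[hold]; j=4 S=101.5948 intr=0.0000 cont=4.5042 V=4.5042[hold]; j=5 S=127.5972 intr=0.0000 cont=0.0000 V=0.0000[hold]  S*(5)=64.4068
k=4: j=0 S=45.7591 intr=52.6509 cont=52.2218 V=52.6509[EX]; j=1 S=57.4708 intr=40.9392 cont=40.5101 V=40.9392[EX]; j=2 S=72.1800 intr=26.2300 cont=25.8602 V=26.2300[EX]; j=3 S=90.6539 intr=7.7561 cont=11.1453 V=11.1453[hold]; j=4 S=113.8561 intr=0.0000 cont=2.2839 V=2.2839[hold]  S*(4)=72.1800
k=3: j=0 S=51.2817 intr=47.1283 cont=46.6992 V=47.1283[EX]; j=1 S=64.4068 intr=34.0032 cont=33.5740 V=34.0032[EX]; j=2 S=80.8913 intr=17.5187 cont=18.7455 V=18.7455[hold]; j=3 S=101.5948 intr=0.0000 cont=6.7672 V=6.7672[hold]  S*(3)=64.4068
k=2: j=0 S=57.4708 intr=40.9392 cont=40.5101 V=40.9392[EX]; j=1 S=72.1800 intr=26.2300 cont=26.4003 V=26.4003[hold]; j=2 S=90.6539 intr=7.7561 cont=12.8114 V=12.8114[hold]  S*(2)=57.4708
k=1: j=0 S=64.4068 intr=34.0032 cont=33.6572 V=34.0032[EX]; j=1 S=80.8913 intr=17.5187 cont=19.6459 V=19.6459[hold]  S*(1)=64.4068
k=0: j=0 S=72.1800 intr=26.2300 cont=26.8402 V=26.8402[hold]  S*(0)=-

price = 26.8402
boundary = - 64.4068 57.4708 64.4068 72.1800 64.4068 72.1800
tree:
26.8402
34.0032 19.6459
40.9392 26.4003 12.8114
47.1283 34.0032 18.7455 6.7672
52.6509 40.9392 26.2300 11.1453 2.2839
57.5788 47.1283 34.0032 17.6402 4.5042 0.0000
61.9759 52.6509 40.9392 26.2300 8.8830 0.0000 0.0000
65.8996 57.5788 47.1283 34.0032 17.5187 0.0000 0.0000 0.0000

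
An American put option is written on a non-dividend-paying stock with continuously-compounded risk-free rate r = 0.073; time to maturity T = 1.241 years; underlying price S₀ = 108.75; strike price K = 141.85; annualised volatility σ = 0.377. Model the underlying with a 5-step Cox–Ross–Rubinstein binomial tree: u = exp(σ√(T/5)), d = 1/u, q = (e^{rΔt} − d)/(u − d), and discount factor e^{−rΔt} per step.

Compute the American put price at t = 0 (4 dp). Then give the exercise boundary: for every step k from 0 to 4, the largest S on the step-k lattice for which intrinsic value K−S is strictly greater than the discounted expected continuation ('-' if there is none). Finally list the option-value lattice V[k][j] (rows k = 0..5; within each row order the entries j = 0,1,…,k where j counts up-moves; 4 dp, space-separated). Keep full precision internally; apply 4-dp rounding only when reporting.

price = 36.1820
boundary = - 90.1281 74.6949 90.1281 108.7500
tree:
36.1820
51.7219 22.0584
67.1551 34.5597 10.4395
79.9456 51.7219 18.7648 2.5470
90.5459 67.1551 33.1000 5.2034 0.0000
99.3310 79.9456 51.7219 10.6305 0.0000 0.0000

Δt=0.24820  u=1.20662  d=0.82876  q=0.50157  discount=0.98204
step 5 (expiry): payoffs max(K−S,0) = 99.3310 79.9456 51.7219 10.6305 0.0000 0.0000
step 4: (k=4,j=0): S=51.3041, (K−S)⁺=90.5459, hold=87.9989 ⇒ V=90.5459 exercise | (k=4,j=1): S=74.6949, (K−S)⁺=67.1551, hold=64.6082 ⇒ V=67.1551 exercise | (k=4,j=2): S=108.7500, (K−S)⁺=33.1000, hold=30.5530 ⇒ V=33.1000 exercise | (k=4,j=3): S=158.3317, (K−S)⁺=0.0000, hold=5.2034 ⇒ V=5.2034 continue | (k=4,j=4): S=230.5188, (K−S)⁺=0.0000, hold=0.0000 ⇒ V=0.0000 continue  boundary S*=108.7500
step 3: (k=3,j=0): S=61.9044, (K−S)⁺=79.9456, hold=77.3986 ⇒ V=79.9456 exercise | (k=3,j=1): S=90.1281, (K−S)⁺=51.7219, hold=49.1750 ⇒ V=51.7219 exercise | (k=3,j=2): S=131.2195, (K−S)⁺=10.6305, hold=18.7648 ⇒ V=18.7648 continue | (k=3,j=3): S=191.0456, (K−S)⁺=0.0000, hold=2.5470 ⇒ V=2.5470 continue  boundary S*=90.1281
step 2: (k=2,j=0): S=74.6949, (K−S)⁺=67.1551, hold=64.6082 ⇒ V=67.1551 exercise | (k=2,j=1): S=108.7500, (K−S)⁺=33.1000, hold=34.5597 ⇒ V=34.5597 continue | (k=2,j=2): S=158.3317, (K−S)⁺=0.0000, hold=10.4395 ⇒ V=10.4395 continue  boundary S*=74.6949
step 1: (k=1,j=0): S=90.1281, (K−S)⁺=51.7219, hold=49.8940 ⇒ V=51.7219 exercise | (k=1,j=1): S=131.2195, (K−S)⁺=10.6305, hold=22.0584 ⇒ V=22.0584 continue  boundary S*=90.1281
step 0: (k=0,j=0): S=108.7500, (K−S)⁺=33.1000, hold=36.1820 ⇒ V=36.1820 continue  boundary S*=-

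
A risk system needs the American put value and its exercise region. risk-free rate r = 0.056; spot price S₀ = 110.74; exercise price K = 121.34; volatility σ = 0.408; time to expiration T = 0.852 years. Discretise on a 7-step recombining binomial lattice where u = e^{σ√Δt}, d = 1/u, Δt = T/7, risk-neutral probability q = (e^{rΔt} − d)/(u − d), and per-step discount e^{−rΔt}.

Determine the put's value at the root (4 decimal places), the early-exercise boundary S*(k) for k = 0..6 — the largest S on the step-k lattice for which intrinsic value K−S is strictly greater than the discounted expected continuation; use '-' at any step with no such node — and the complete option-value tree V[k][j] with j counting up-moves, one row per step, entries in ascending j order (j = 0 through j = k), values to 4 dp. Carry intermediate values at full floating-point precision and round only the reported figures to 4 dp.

price = 20.3591
boundary = - - - 72.2521 83.3045 72.2521 83.3045
tree:
20.3591
28.3739 12.2493
38.1186 18.5643 5.8063
49.0879 27.1629 9.8179 1.6858
58.6739 38.0355 16.1550 3.3178 0.0000
66.9882 49.0879 25.5602 6.5298 0.0000 0.0000
74.1993 58.6739 38.0355 12.8512 0.0000 0.0000 0.0000
80.4537 66.9882 49.0879 25.2924 0.0000 0.0000 0.0000 0.0000

params: Δt=0.12171 u=1.15297 d=0.86733 q=0.48842 e^(-rΔt)=0.99321
t_7 payoffs: 80.4537 66.9882 49.0879 25.2924 0.0000 0.0000 0.0000 0.0000
t_6: node(6,0) S=47.1407 payoff=74.1993 vs cont=73.3750 → 74.1993 [stop]  node(6,1) S=62.6661 payoff=58.6739 vs cont=57.8497 → 58.6739 [stop]  node(6,2) S=83.3045 payoff=38.0355 vs cont=37.2113 → 38.0355 [stop]  node(6,3) S=110.7400 payoff=10.6000 vs cont=12.8512 → 12.8512 [wait]  node(6,4) S=147.2111 payoff=0.0000 vs cont=0.0000 → 0.0000 [wait]  node(6,5) S=195.6936 payoff=0.0000 vs cont=0.0000 → 0.0000 [wait]  node(6,6) S=260.1434 payoff=0.0000 vs cont=0.0000 → 0.0000 [wait]  ⇒ S*(6)=83.3045
t_5: node(5,0) S=54.3518 payoff=66.9882 vs cont=66.1639 → 66.9882 [stop]  node(5,1) S=72.2521 payoff=49.0879 vs cont=48.2637 → 49.0879 [stop]  node(5,2) S=96.0476 payoff=25.2924 vs cont=25.5602 → 25.5602 [wait]  node(5,3) S=127.6799 payoff=0.0000 vs cont=6.5298 → 6.5298 [wait]  node(5,4) S=169.7300 payoff=0.0000 vs cont=0.0000 → 0.0000 [wait]  node(5,5) S=225.6289 payoff=0.0000 vs cont=0.0000 → 0.0000 [wait]  ⇒ S*(5)=72.2521
t_4: node(4,0) S=62.6661 payoff=58.6739 vs cont=57.8497 → 58.6739 [stop]  node(4,1) S=83.3045 payoff=38.0355 vs cont=37.3412 → 38.0355 [stop]  node(4,2) S=110.7400 payoff=10.6000 vs cont=16.1550 → 16.1550 [wait]  node(4,3) S=147.2111 payoff=0.0000 vs cont=3.3178 → 3.3178 [wait]  node(4,4) S=195.6936 payoff=0.0000 vs cont=0.0000 → 0.0000 [wait]  ⇒ S*(4)=83.3045
t_3: node(3,0) S=72.2521 payoff=49.0879 vs cont=48.2637 → 49.0879 [stop]  node(3,1) S=96.0476 payoff=25.2924 vs cont=27.1629 → 27.1629 [wait]  node(3,2) S=127.6799 payoff=0.0000 vs cont=9.8179 → 9.8179 [wait]  node(3,3) S=169.7300 payoff=0.0000 vs cont=1.6858 → 1.6858 [wait]  ⇒ S*(3)=72.2521
t_2: node(2,0) S=83.3045 payoff=38.0355 vs cont=38.1186 → 38.1186 [wait]  node(2,1) S=110.7400 payoff=10.6000 vs cont=18.5643 → 18.5643 [wait]  node(2,2) S=147.2111 payoff=0.0000 vs cont=5.8063 → 5.8063 [wait]  ⇒ S*(2)=-
t_1: node(1,0) S=96.0476 payoff=25.2924 vs cont=28.3739 → 28.3739 [wait]  node(1,1) S=127.6799 payoff=0.0000 vs cont=12.2493 → 12.2493 [wait]  ⇒ S*(1)=-
t_0: node(0,0) S=110.7400 payoff=10.6000 vs cont=20.3591 → 20.3591 [wait]  ⇒ S*(0)=-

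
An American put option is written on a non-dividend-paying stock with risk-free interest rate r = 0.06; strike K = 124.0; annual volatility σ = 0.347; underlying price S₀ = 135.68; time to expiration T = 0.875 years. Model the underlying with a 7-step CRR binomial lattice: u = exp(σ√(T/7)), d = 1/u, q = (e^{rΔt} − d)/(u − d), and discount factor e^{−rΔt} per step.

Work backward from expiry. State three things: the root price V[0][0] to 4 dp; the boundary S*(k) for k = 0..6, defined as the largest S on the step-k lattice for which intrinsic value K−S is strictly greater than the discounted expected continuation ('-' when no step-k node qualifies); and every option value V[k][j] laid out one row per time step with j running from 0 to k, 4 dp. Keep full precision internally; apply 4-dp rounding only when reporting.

Δt=0.12500  u=1.13053  d=0.88454  q=0.49997  discount=0.99253
step 7 (expiry): payoffs max(K−S,0) = 66.5153 50.5295 30.0981 3.9851 0.0000 0.0000 0.0000 0.0000
step 6: (k=6,j=0): S=64.9879, (K−S)⁺=59.0121, hold=58.0856 ⇒ V=59.0121 exercise | (k=6,j=1): S=83.0603, (K−S)⁺=40.9397, hold=40.0132 ⇒ V=40.9397 exercise | (k=6,j=2): S=106.1585, (K−S)⁺=17.8415, hold=16.9150 ⇒ V=17.8415 exercise | (k=6,j=3): S=135.6800, (K−S)⁺=0.0000, hold=1.9778 ⇒ V=1.9778 continue | (k=6,j=4): S=173.4111, (K−S)⁺=0.0000, hold=0.0000 ⇒ V=0.0000 continue | (k=6,j=5): S=221.6349, (K−S)⁺=0.0000, hold=0.0000 ⇒ V=0.0000 continue | (k=6,j=6): S=283.2691, (K−S)⁺=0.0000, hold=0.0000 ⇒ V=0.0000 continue  boundary S*=106.1585
step 5: (k=5,j=0): S=73.4705, (K−S)⁺=50.5295, hold=49.6030 ⇒ V=50.5295 exercise | (k=5,j=1): S=93.9019, (K−S)⁺=30.0981, hold=29.1716 ⇒ V=30.0981 exercise | (k=5,j=2): S=120.0149, (K−S)⁺=3.9851, hold=9.8360 ⇒ V=9.8360 continue | (k=5,j=3): S=153.3898, (K−S)⁺=0.0000, hold=0.9815 ⇒ V=0.9815 continue | (k=5,j=4): S=196.0458, (K−S)⁺=0.0000, hold=0.0000 ⇒ V=0.0000 continue | (k=5,j=5): S=250.5640, (K−S)⁺=0.0000, hold=0.0000 ⇒ V=0.0000 continue  boundary S*=93.9019
step 4: (k=4,j=0): S=83.0603, (K−S)⁺=40.9397, hold=40.0132 ⇒ V=40.9397 exercise | (k=4,j=1): S=106.1585, (K−S)⁺=17.8415, hold=19.8185 ⇒ V=19.8185 continue | (k=4,j=2): S=135.6800, (K−S)⁺=0.0000, hold=5.3686 ⇒ V=5.3686 continue | (k=4,j=3): S=173.4111, (K−S)⁺=0.0000, hold=0.4871 ⇒ V=0.4871 continue | (k=4,j=4): S=221.6349, (K−S)⁺=0.0000, hold=0.0000 ⇒ V=0.0000 continue  boundary S*=83.0603
step 3: (k=3,j=0): S=93.9019, (K−S)⁺=30.0981, hold=30.1527 ⇒ V=30.1527 continue | (k=3,j=1): S=120.0149, (K−S)⁺=3.9851, hold=12.4998 ⇒ V=12.4998 continue | (k=3,j=2): S=153.3898, (K−S)⁺=0.0000, hold=2.9061 ⇒ V=2.9061 continue | (k=3,j=3): S=196.0458, (K−S)⁺=0.0000, hold=0.2418 ⇒ V=0.2418 continue  boundary S*=-
step 2: (k=2,j=0): S=106.1585, (K−S)⁺=17.8415, hold=21.1674 ⇒ V=21.1674 continue | (k=2,j=1): S=135.6800, (K−S)⁺=0.0000, hold=7.6457 ⇒ V=7.6457 continue | (k=2,j=2): S=173.4111, (K−S)⁺=0.0000, hold=1.5623 ⇒ V=1.5623 continue  boundary S*=-
step 1: (k=1,j=0): S=120.0149, (K−S)⁺=3.9851, hold=14.2993 ⇒ V=14.2993 continue | (k=1,j=1): S=153.3898, (K−S)⁺=0.0000, hold=4.5697 ⇒ V=4.5697 continue  boundary S*=-
step 0: (k=0,j=0): S=135.6800, (K−S)⁺=0.0000, hold=9.3643 ⇒ V=9.3643 continue  boundary S*=-

price = 9.3643
boundary = - - - - 83.0603 93.9019 106.1585
tree:
9.3643
14.2993 4.5697
21.1674 7.6457 1.5623
30.1527 12.4998 2.9061 0.2418
40.9397 19.8185 5.3686 0.4871 0.0000
50.5295 30.0981 9.8360 0.9815 0.0000 0.0000
59.0121 40.9397 17.8415 1.9778 0.0000 0.0000 0.0000
66.5153 50.5295 30.0981 3.9851 0.0000 0.0000 0.0000 0.0000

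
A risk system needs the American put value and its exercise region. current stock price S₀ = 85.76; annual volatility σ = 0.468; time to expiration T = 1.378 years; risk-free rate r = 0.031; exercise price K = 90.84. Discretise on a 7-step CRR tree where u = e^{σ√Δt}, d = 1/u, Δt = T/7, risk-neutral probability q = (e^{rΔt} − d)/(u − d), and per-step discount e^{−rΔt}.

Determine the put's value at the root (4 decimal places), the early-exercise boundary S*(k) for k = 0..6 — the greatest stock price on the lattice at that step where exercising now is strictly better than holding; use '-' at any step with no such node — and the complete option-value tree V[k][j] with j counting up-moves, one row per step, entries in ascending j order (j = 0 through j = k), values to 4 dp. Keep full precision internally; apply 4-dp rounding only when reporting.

Δt=0.19686  u=1.23078  d=0.81250  q=0.46291  discount=0.99392
step 7 (expiry): payoffs max(K−S,0) = 70.7938 60.4739 44.8411 21.1604 0.0000 0.0000 0.0000 0.0000
step 6: (k=6,j=0): S=24.6723, (K−S)⁺=66.1677, hold=65.6150 ⇒ V=66.1677 exercise | (k=6,j=1): S=37.3739, (K−S)⁺=53.4661, hold=52.9134 ⇒ V=53.4661 exercise | (k=6,j=2): S=56.6144, (K−S)⁺=34.2256, hold=33.6730 ⇒ V=34.2256 exercise | (k=6,j=3): S=85.7600, (K−S)⁺=5.0800, hold=11.2959 ⇒ V=11.2959 continue | (k=6,j=4): S=129.9101, (K−S)⁺=0.0000, hold=0.0000 ⇒ V=0.0000 continue | (k=6,j=5): S=196.7891, (K−S)⁺=0.0000, hold=0.0000 ⇒ V=0.0000 continue | (k=6,j=6): S=298.0981, (K−S)⁺=0.0000, hold=0.0000 ⇒ V=0.0000 continue  boundary S*=56.6144
step 5: (k=5,j=0): S=30.3661, (K−S)⁺=60.4739, hold=59.9212 ⇒ V=60.4739 exercise | (k=5,j=1): S=45.9989, (K−S)⁺=44.8411, hold=44.2884 ⇒ V=44.8411 exercise | (k=5,j=2): S=69.6796, (K−S)⁺=21.1604, hold=23.4676 ⇒ V=23.4676 continue | (k=5,j=3): S=105.5514, (K−S)⁺=0.0000, hold=6.0300 ⇒ V=6.0300 continue | (k=5,j=4): S=159.8903, (K−S)⁺=0.0000, hold=0.0000 ⇒ V=0.0000 continue | (k=5,j=5): S=242.2033, (K−S)⁺=0.0000, hold=0.0000 ⇒ V=0.0000 continue  boundary S*=45.9989
step 4: (k=4,j=0): S=37.3739, (K−S)⁺=53.4661, hold=52.9134 ⇒ V=53.4661 exercise | (k=4,j=1): S=56.6144, (K−S)⁺=34.2256, hold=34.7345 ⇒ V=34.7345 continue | (k=4,j=2): S=85.7600, (K−S)⁺=5.0800, hold=15.3019 ⇒ V=15.3019 continue | (k=4,j=3): S=129.9101, (K−S)⁺=0.0000, hold=3.2190 ⇒ V=3.2190 continue | (k=4,j=4): S=196.7891, (K−S)⁺=0.0000, hold=0.0000 ⇒ V=0.0000 continue  boundary S*=37.3739
step 3: (k=3,j=0): S=45.9989, (K−S)⁺=44.8411, hold=44.5225 ⇒ V=44.8411 exercise | (k=3,j=1): S=69.6796, (K−S)⁺=21.1604, hold=25.5824 ⇒ V=25.5824 continue | (k=3,j=2): S=105.5514, (K−S)⁺=0.0000, hold=9.6496 ⇒ V=9.6496 continue | (k=3,j=3): S=159.8903, (K−S)⁺=0.0000, hold=1.7184 ⇒ V=1.7184 continue  boundary S*=45.9989
step 2: (k=2,j=0): S=56.6144, (K−S)⁺=34.2256, hold=35.7075 ⇒ V=35.7075 continue | (k=2,j=1): S=85.7600, (K−S)⁺=5.0800, hold=18.0962 ⇒ V=18.0962 continue | (k=2,j=2): S=129.9101, (K−S)⁺=0.0000, hold=5.9418 ⇒ V=5.9418 continue  boundary S*=-
step 1: (k=1,j=0): S=69.6796, (K−S)⁺=21.1604, hold=27.3874 ⇒ V=27.3874 continue | (k=1,j=1): S=105.5514, (K−S)⁺=0.0000, hold=12.3939 ⇒ V=12.3939 continue  boundary S*=-
step 0: (k=0,j=0): S=85.7600, (K−S)⁺=5.0800, hold=20.3224 ⇒ V=20.3224 continue  boundary S*=-

price = 20.3224
boundary = - - - 45.9989 37.3739 45.9989 56.6144
tree:
20.3224
27.3874 12.3939
35.7075 18.0962 5.9418
44.8411 25.5824 9.6496 1.7184
53.4661 34.7345 15.3019 3.2190 0.0000
60.4739 44.8411 23.4676 6.0300 0.0000 0.0000
66.1677 53.4661 34.2256 11.2959 0.0000 0.0000 0.0000
70.7938 60.4739 44.8411 21.1604 0.0000 0.0000 0.0000 0.0000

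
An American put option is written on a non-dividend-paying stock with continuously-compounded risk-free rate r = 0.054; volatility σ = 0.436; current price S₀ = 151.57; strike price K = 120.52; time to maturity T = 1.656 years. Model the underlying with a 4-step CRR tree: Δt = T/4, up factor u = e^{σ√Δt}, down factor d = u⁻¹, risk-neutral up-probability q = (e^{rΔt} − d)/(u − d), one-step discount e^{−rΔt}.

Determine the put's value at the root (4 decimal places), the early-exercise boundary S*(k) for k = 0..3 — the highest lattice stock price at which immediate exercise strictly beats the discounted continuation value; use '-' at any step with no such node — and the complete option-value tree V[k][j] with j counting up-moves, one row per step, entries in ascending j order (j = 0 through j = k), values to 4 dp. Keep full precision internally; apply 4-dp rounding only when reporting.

params: Δt=0.41400 u=1.32384 d=0.75538 q=0.47009 e^(-rΔt)=0.97789
t_4 payoffs: 71.1714 34.0344 0.0000 0.0000 0.0000
t_3: node(3,0) S=65.3295 payoff=55.1905 vs cont=52.5261 → 55.1905 [stop]  node(3,1) S=114.4929 payoff=6.0271 vs cont=17.6363 → 17.6363 [wait]  node(3,2) S=200.6541 payoff=0.0000 vs cont=0.0000 → 0.0000 [wait]  node(3,3) S=351.6554 payoff=0.0000 vs cont=0.0000 → 0.0000 [wait]  ⇒ S*(3)=65.3295
t_2: node(2,0) S=86.4856 payoff=34.0344 vs cont=36.7067 → 36.7067 [wait]  node(2,1) S=151.5700 payoff=0.0000 vs cont=9.1390 → 9.1390 [wait]  node(2,2) S=265.6334 payoff=0.0000 vs cont=0.0000 → 0.0000 [wait]  ⇒ S*(2)=-
t_1: node(1,0) S=114.4929 payoff=6.0271 vs cont=23.2223 → 23.2223 [wait]  node(1,1) S=200.6541 payoff=0.0000 vs cont=4.7358 → 4.7358 [wait]  ⇒ S*(1)=-
t_0: node(0,0) S=151.5700 payoff=0.0000 vs cont=14.2106 → 14.2106 [wait]  ⇒ S*(0)=-

price = 14.2106
boundary = - - - 65.3295
tree:
14.2106
23.2223 4.7358
36.7067 9.1390 0.0000
55.1905 17.6363 0.0000 0.0000
71.1714 34.0344 0.0000 0.0000 0.0000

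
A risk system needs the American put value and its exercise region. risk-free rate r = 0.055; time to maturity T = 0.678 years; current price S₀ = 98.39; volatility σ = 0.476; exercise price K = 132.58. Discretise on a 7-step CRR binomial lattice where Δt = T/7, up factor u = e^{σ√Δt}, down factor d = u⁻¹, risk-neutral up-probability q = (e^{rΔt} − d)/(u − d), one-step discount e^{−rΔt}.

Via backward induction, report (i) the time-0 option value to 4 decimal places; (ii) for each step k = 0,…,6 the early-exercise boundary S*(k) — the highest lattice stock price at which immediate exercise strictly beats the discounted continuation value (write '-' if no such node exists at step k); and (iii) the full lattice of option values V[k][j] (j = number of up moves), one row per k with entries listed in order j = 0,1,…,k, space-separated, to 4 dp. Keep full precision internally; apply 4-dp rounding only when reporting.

params: Δt=0.09686 u=1.15968 d=0.86231 q=0.48099 e^(-rΔt)=0.99469
t_7 payoffs: 97.6984 85.6696 69.4927 47.7373 18.4795 0.0000 0.0000 0.0000
t_6: node(6,0) S=40.4513 payoff=92.1287 vs cont=91.4243 → 92.1287 [stop]  node(6,1) S=54.4008 payoff=78.1792 vs cont=77.4748 → 78.1792 [stop]  node(6,2) S=73.1607 payoff=59.4193 vs cont=58.7149 → 59.4193 [stop]  node(6,3) S=98.3900 payoff=34.1900 vs cont=33.4856 → 34.1900 [stop]  node(6,4) S=132.3195 payoff=0.2605 vs cont=9.5400 → 9.5400 [wait]  node(6,5) S=177.9495 payoff=0.0000 vs cont=0.0000 → 0.0000 [wait]  node(6,6) S=239.3149 payoff=0.0000 vs cont=0.0000 → 0.0000 [wait]  ⇒ S*(6)=98.3900
t_5: node(5,0) S=46.9104 payoff=85.6696 vs cont=84.9653 → 85.6696 [stop]  node(5,1) S=63.0873 payoff=69.4927 vs cont=68.7884 → 69.4927 [stop]  node(5,2) S=84.8427 payoff=47.7373 vs cont=47.0329 → 47.7373 [stop]  node(5,3) S=114.1005 payoff=18.4795 vs cont=22.2148 → 22.2148 [wait]  node(5,4) S=153.4477 payoff=0.0000 vs cont=4.9250 → 4.9250 [wait]  node(5,5) S=206.3637 payoff=0.0000 vs cont=0.0000 → 0.0000 [wait]  ⇒ S*(5)=84.8427
t_4: node(4,0) S=54.4008 payoff=78.1792 vs cont=77.4748 → 78.1792 [stop]  node(4,1) S=73.1607 payoff=59.4193 vs cont=58.7149 → 59.4193 [stop]  node(4,2) S=98.3900 payoff=34.1900 vs cont=35.2727 → 35.2727 [wait]  node(4,3) S=132.3195 payoff=0.2605 vs cont=13.8247 → 13.8247 [wait]  node(4,4) S=177.9495 payoff=0.0000 vs cont=2.5425 → 2.5425 [wait]  ⇒ S*(4)=73.1607
t_3: node(3,0) S=63.0873 payoff=69.4927 vs cont=68.7884 → 69.4927 [stop]  node(3,1) S=84.8427 payoff=47.7373 vs cont=47.5509 → 47.7373 [stop]  node(3,2) S=114.1005 payoff=18.4795 vs cont=24.8237 → 24.8237 [wait]  node(3,3) S=153.4477 payoff=0.0000 vs cont=8.3534 → 8.3534 [wait]  ⇒ S*(3)=84.8427
t_2: node(2,0) S=73.1607 payoff=59.4193 vs cont=58.7149 → 59.4193 [stop]  node(2,1) S=98.3900 payoff=34.1900 vs cont=36.5209 → 36.5209 [wait]  node(2,2) S=132.3195 payoff=0.2605 vs cont=16.8118 → 16.8118 [wait]  ⇒ S*(2)=73.1607
t_1: node(1,0) S=84.8427 payoff=47.7373 vs cont=48.1481 → 48.1481 [wait]  node(1,1) S=114.1005 payoff=18.4795 vs cont=26.8973 → 26.8973 [wait]  ⇒ S*(1)=-
t_0: node(0,0) S=98.3900 payoff=34.1900 vs cont=37.7251 → 37.7251 [wait]  ⇒ S*(0)=-

price = 37.7251
boundary = - - 73.1607 84.8427 73.1607 84.8427 98.3900
tree:
37.7251
48.1481 26.8973
59.4193 36.5209 16.8118
69.4927 47.7373 24.8237 8.3534
78.1792 59.4193 35.2727 13.8247 2.5425
85.6696 69.4927 47.7373 22.2148 4.9250 0.0000
92.1287 78.1792 59.4193 34.1900 9.5400 0.0000 0.0000
97.6984 85.6696 69.4927 47.7373 18.4795 0.0000 0.0000 0.0000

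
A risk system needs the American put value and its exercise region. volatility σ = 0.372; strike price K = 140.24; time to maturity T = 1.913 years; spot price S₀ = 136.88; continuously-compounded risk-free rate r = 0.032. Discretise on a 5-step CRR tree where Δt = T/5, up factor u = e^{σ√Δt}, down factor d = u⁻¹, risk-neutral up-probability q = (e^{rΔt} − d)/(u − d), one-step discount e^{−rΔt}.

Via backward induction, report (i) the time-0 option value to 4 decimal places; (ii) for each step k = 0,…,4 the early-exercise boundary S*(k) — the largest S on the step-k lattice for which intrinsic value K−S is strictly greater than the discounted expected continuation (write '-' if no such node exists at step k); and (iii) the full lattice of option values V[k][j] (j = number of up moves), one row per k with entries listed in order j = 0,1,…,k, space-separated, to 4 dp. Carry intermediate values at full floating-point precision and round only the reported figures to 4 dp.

price = 26.9619
boundary = - - - 68.6353 86.3929
tree:
26.9619
38.9847 14.0717
54.1756 22.8270 4.5387
71.6047 35.8853 8.6571 0.0000
85.7124 53.8471 16.5123 0.0000 0.0000
96.9203 71.6047 31.4950 0.0000 0.0000 0.0000

params: Δt=0.38260 u=1.25873 d=0.79445 q=0.46926 e^(-rΔt)=0.98783
t_5 payoffs: 96.9203 71.6047 31.4950 0.0000 0.0000 0.0000
t_4: node(4,0) S=54.5276 payoff=85.7124 vs cont=84.0059 → 85.7124 [stop]  node(4,1) S=86.3929 payoff=53.8471 vs cont=52.1405 → 53.8471 [stop]  node(4,2) S=136.8800 payoff=3.3600 vs cont=16.5123 → 16.5123 [wait]  node(4,3) S=216.8711 payoff=0.0000 vs cont=0.0000 → 0.0000 [wait]  node(4,4) S=343.6082 payoff=0.0000 vs cont=0.0000 → 0.0000 [wait]  ⇒ S*(4)=86.3929
t_3: node(3,0) S=68.6353 payoff=71.6047 vs cont=69.8982 → 71.6047 [stop]  node(3,1) S=108.7450 payoff=31.4950 vs cont=35.8853 → 35.8853 [wait]  node(3,2) S=172.2943 payoff=0.0000 vs cont=8.6571 → 8.6571 [wait]  node(3,3) S=272.9811 payoff=0.0000 vs cont=0.0000 → 0.0000 [wait]  ⇒ S*(3)=68.6353
t_2: node(2,0) S=86.3929 payoff=53.8471 vs cont=54.1756 → 54.1756 [wait]  node(2,1) S=136.8800 payoff=3.3600 vs cont=22.8270 → 22.8270 [wait]  node(2,2) S=216.8711 payoff=0.0000 vs cont=4.5387 → 4.5387 [wait]  ⇒ S*(2)=-
t_1: node(1,0) S=108.7450 payoff=31.4950 vs cont=38.9847 → 38.9847 [wait]  node(1,1) S=172.2943 payoff=0.0000 vs cont=14.0717 → 14.0717 [wait]  ⇒ S*(1)=-
t_0: node(0,0) S=136.8800 payoff=3.3600 vs cont=26.9619 → 26.9619 [wait]  ⇒ S*(0)=-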